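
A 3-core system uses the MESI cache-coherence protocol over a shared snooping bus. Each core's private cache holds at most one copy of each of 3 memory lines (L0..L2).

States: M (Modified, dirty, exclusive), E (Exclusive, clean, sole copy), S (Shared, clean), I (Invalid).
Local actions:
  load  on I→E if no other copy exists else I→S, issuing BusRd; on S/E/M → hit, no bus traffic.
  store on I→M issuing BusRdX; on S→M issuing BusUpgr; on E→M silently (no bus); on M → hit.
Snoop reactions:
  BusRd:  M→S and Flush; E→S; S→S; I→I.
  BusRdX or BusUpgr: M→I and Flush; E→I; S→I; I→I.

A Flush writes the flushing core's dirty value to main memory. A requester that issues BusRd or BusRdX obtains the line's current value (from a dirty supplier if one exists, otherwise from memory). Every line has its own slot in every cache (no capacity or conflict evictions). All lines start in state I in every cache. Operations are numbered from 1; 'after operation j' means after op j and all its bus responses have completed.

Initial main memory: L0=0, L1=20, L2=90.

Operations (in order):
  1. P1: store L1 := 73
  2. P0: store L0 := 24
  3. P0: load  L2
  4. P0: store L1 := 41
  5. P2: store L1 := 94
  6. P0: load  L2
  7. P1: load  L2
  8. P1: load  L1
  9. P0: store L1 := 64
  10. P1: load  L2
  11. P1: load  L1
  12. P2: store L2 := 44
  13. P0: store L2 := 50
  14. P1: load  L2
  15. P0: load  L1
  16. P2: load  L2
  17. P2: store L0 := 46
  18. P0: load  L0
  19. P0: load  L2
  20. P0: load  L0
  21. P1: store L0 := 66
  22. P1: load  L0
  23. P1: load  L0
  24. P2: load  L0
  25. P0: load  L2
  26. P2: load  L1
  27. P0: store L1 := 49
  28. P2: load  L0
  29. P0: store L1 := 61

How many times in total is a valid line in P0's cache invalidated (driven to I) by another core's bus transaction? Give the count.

[1] P1: store L1 := 73 | P0:I, P1:M(73), P2:I | bus: BusRdX
[2] P0: store L0 := 24 | P0:M(24), P1:I, P2:I | bus: BusRdX
[3] P0: load  L2 | P0:E(90), P1:I, P2:I | bus: BusRd
[4] P0: store L1 := 41 | P0:M(41), P1:I, P2:I | bus: BusRdX,Flush
[5] P2: store L1 := 94 | P0:I, P1:I, P2:M(94) | bus: BusRdX,Flush
[6] P0: load  L2 | P0:E(90), P1:I, P2:I | bus: none
[7] P1: load  L2 | P0:S(90), P1:S(90), P2:I | bus: BusRd
[8] P1: load  L1 | P0:I, P1:S(94), P2:S(94) | bus: BusRd,Flush
[9] P0: store L1 := 64 | P0:M(64), P1:I, P2:I | bus: BusRdX
[10] P1: load  L2 | P0:S(90), P1:S(90), P2:I | bus: none
[11] P1: load  L1 | P0:S(64), P1:S(64), P2:I | bus: BusRd,Flush
[12] P2: store L2 := 44 | P0:I, P1:I, P2:M(44) | bus: BusRdX
[13] P0: store L2 := 50 | P0:M(50), P1:I, P2:I | bus: BusRdX,Flush
[14] P1: load  L2 | P0:S(50), P1:S(50), P2:I | bus: BusRd,Flush
[15] P0: load  L1 | P0:S(64), P1:S(64), P2:I | bus: none
[16] P2: load  L2 | P0:S(50), P1:S(50), P2:S(50) | bus: BusRd
[17] P2: store L0 := 46 | P0:I, P1:I, P2:M(46) | bus: BusRdX,Flush
[18] P0: load  L0 | P0:S(46), P1:I, P2:S(46) | bus: BusRd,Flush
[19] P0: load  L2 | P0:S(50), P1:S(50), P2:S(50) | bus: none
[20] P0: load  L0 | P0:S(46), P1:I, P2:S(46) | bus: none
[21] P1: store L0 := 66 | P0:I, P1:M(66), P2:I | bus: BusRdX
[22] P1: load  L0 | P0:I, P1:M(66), P2:I | bus: none
[23] P1: load  L0 | P0:I, P1:M(66), P2:I | bus: none
[24] P2: load  L0 | P0:I, P1:S(66), P2:S(66) | bus: BusRd,Flush
[25] P0: load  L2 | P0:S(50), P1:S(50), P2:S(50) | bus: none
[26] P2: load  L1 | P0:S(64), P1:S(64), P2:S(64) | bus: BusRd
[27] P0: store L1 := 49 | P0:M(49), P1:I, P2:I | bus: BusUpgr
[28] P2: load  L0 | P0:I, P1:S(66), P2:S(66) | bus: none
[29] P0: store L1 := 61 | P0:M(61), P1:I, P2:I | bus: none

invalidations = 4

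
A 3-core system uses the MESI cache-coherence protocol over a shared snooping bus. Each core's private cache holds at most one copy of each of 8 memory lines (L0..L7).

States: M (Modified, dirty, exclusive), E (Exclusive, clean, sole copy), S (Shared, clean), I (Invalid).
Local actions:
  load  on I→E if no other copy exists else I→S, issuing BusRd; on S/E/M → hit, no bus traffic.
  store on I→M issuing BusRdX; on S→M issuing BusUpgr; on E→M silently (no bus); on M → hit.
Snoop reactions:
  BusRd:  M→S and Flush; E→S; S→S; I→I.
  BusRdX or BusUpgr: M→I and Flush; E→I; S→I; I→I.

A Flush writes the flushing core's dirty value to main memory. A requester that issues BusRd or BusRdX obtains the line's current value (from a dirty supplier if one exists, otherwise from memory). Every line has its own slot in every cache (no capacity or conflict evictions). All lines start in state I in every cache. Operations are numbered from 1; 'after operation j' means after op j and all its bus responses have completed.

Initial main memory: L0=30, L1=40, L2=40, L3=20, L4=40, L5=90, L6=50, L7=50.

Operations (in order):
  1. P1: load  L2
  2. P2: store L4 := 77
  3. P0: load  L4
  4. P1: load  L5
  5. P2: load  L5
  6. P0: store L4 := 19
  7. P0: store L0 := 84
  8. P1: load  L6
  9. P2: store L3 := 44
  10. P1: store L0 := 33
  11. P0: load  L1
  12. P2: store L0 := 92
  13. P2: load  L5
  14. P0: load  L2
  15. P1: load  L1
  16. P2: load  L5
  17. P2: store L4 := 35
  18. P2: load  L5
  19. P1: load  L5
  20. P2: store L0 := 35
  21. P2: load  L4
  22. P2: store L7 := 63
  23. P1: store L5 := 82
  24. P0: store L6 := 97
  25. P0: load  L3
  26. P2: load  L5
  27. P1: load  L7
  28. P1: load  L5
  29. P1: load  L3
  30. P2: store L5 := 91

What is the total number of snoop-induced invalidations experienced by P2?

invalidations = 2

  op1 P1: load  L2 → I/E/I on L2; bus BusRd; mem=40
  op2 P2: store L4 := 77 → I/I/M on L4; bus BusRdX; mem=40
  op3 P0: load  L4 → S/I/S on L4; bus BusRd Flush; mem=77
  op4 P1: load  L5 → I/E/I on L5; bus BusRd; mem=90
  op5 P2: load  L5 → I/S/S on L5; bus BusRd; mem=90
  op6 P0: store L4 := 19 → M/I/I on L4; bus BusUpgr; mem=77
  op7 P0: store L0 := 84 → M/I/I on L0; bus BusRdX; mem=30
  op8 P1: load  L6 → I/E/I on L6; bus BusRd; mem=50
  op9 P2: store L3 := 44 → I/I/M on L3; bus BusRdX; mem=20
  op10 P1: store L0 := 33 → I/M/I on L0; bus BusRdX Flush; mem=84
  op11 P0: load  L1 → E/I/I on L1; bus BusRd; mem=40
  op12 P2: store L0 := 92 → I/I/M on L0; bus BusRdX Flush; mem=33
  op13 P2: load  L5 → I/S/S on L5; bus (none); mem=90
  op14 P0: load  L2 → S/S/I on L2; bus BusRd; mem=40
  op15 P1: load  L1 → S/S/I on L1; bus BusRd; mem=40
  op16 P2: load  L5 → I/S/S on L5; bus (none); mem=90
  op17 P2: store L4 := 35 → I/I/M on L4; bus BusRdX Flush; mem=19
  op18 P2: load  L5 → I/S/S on L5; bus (none); mem=90
  op19 P1: load  L5 → I/S/S on L5; bus (none); mem=90
  op20 P2: store L0 := 35 → I/I/M on L0; bus (none); mem=33
  op21 P2: load  L4 → I/I/M on L4; bus (none); mem=19
  op22 P2: store L7 := 63 → I/I/M on L7; bus BusRdX; mem=50
  op23 P1: store L5 := 82 → I/M/I on L5; bus BusUpgr; mem=90
  op24 P0: store L6 := 97 → M/I/I on L6; bus BusRdX; mem=50
  op25 P0: load  L3 → S/I/S on L3; bus BusRd Flush; mem=44
  op26 P2: load  L5 → I/S/S on L5; bus BusRd Flush; mem=82
  op27 P1: load  L7 → I/S/S on L7; bus BusRd Flush; mem=63
  op28 P1: load  L5 → I/S/S on L5; bus (none); mem=82
  op29 P1: load  L3 → S/S/S on L3; bus BusRd; mem=44
  op30 P2: store L5 := 91 → I/I/M on L5; bus BusUpgr; mem=82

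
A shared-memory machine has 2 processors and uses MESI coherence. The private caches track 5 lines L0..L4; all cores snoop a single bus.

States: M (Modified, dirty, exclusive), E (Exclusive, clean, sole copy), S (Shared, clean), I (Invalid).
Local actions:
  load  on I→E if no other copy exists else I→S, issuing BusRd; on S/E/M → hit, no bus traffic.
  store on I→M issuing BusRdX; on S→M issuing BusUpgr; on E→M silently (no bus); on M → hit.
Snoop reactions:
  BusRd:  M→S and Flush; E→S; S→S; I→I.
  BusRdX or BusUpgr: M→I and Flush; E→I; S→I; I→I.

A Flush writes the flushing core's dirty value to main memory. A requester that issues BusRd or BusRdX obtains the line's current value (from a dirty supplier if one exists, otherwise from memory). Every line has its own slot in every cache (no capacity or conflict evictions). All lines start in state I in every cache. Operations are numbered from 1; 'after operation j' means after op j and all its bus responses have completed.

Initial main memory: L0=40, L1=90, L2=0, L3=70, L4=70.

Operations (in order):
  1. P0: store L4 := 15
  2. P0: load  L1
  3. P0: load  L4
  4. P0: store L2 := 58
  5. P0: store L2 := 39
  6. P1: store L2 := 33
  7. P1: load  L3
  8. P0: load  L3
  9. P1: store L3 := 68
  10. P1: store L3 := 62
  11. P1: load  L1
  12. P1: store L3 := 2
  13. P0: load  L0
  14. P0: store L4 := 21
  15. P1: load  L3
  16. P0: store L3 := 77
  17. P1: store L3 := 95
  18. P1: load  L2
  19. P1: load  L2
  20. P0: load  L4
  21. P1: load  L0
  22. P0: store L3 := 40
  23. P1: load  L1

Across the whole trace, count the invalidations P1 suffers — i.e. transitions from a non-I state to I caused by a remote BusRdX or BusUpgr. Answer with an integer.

invalidations = 2

[1] P0: store L4 := 15 | P0:M(15), P1:I | bus: BusRdX
[2] P0: load  L1 | P0:E(90), P1:I | bus: BusRd
[3] P0: load  L4 | P0:M(15), P1:I | bus: none
[4] P0: store L2 := 58 | P0:M(58), P1:I | bus: BusRdX
[5] P0: store L2 := 39 | P0:M(39), P1:I | bus: none
[6] P1: store L2 := 33 | P0:I, P1:M(33) | bus: BusRdX,Flush
[7] P1: load  L3 | P0:I, P1:E(70) | bus: BusRd
[8] P0: load  L3 | P0:S(70), P1:S(70) | bus: BusRd
[9] P1: store L3 := 68 | P0:I, P1:M(68) | bus: BusUpgr
[10] P1: store L3 := 62 | P0:I, P1:M(62) | bus: none
[11] P1: load  L1 | P0:S(90), P1:S(90) | bus: BusRd
[12] P1: store L3 := 2 | P0:I, P1:M(2) | bus: none
[13] P0: load  L0 | P0:E(40), P1:I | bus: BusRd
[14] P0: store L4 := 21 | P0:M(21), P1:I | bus: none
[15] P1: load  L3 | P0:I, P1:M(2) | bus: none
[16] P0: store L3 := 77 | P0:M(77), P1:I | bus: BusRdX,Flush
[17] P1: store L3 := 95 | P0:I, P1:M(95) | bus: BusRdX,Flush
[18] P1: load  L2 | P0:I, P1:M(33) | bus: none
[19] P1: load  L2 | P0:I, P1:M(33) | bus: none
[20] P0: load  L4 | P0:M(21), P1:I | bus: none
[21] P1: load  L0 | P0:S(40), P1:S(40) | bus: BusRd
[22] P0: store L3 := 40 | P0:M(40), P1:I | bus: BusRdX,Flush
[23] P1: load  L1 | P0:S(90), P1:S(90) | bus: none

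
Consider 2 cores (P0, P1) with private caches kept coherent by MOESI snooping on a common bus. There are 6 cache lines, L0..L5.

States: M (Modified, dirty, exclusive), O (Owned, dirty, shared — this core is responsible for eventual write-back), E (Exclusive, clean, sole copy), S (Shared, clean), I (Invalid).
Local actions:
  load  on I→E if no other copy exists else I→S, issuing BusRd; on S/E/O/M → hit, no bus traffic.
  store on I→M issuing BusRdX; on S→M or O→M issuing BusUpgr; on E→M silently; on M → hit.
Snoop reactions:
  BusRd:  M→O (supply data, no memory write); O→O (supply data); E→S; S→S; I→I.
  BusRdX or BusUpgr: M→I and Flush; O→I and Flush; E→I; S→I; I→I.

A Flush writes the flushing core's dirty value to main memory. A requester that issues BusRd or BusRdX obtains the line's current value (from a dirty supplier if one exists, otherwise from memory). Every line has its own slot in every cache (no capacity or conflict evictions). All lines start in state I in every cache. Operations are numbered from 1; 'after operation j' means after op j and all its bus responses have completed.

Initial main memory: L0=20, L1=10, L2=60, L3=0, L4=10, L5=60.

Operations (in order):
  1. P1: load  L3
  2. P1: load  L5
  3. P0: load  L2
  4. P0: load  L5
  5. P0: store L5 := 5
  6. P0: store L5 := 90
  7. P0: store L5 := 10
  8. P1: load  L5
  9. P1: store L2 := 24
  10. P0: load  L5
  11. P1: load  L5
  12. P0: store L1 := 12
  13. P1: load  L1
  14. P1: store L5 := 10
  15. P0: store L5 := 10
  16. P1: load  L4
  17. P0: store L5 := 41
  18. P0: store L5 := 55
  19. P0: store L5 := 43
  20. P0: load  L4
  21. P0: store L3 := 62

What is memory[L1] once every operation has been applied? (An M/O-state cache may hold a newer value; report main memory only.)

step 1: P1: load  L3  ⟶  IE  (L3)  txn=BusRd  M[L3]=0
step 2: P1: load  L5  ⟶  IE  (L5)  txn=BusRd  M[L5]=60
step 3: P0: load  L2  ⟶  EI  (L2)  txn=BusRd  M[L2]=60
step 4: P0: load  L5  ⟶  SS  (L5)  txn=BusRd  M[L5]=60
step 5: P0: store L5 := 5  ⟶  MI  (L5)  txn=BusUpgr  M[L5]=60
step 6: P0: store L5 := 90  ⟶  MI  (L5)  txn=∅  M[L5]=60
step 7: P0: store L5 := 10  ⟶  MI  (L5)  txn=∅  M[L5]=60
step 8: P1: load  L5  ⟶  OS  (L5)  txn=BusRd  M[L5]=60
step 9: P1: store L2 := 24  ⟶  IM  (L2)  txn=BusRdX  M[L2]=60
step 10: P0: load  L5  ⟶  OS  (L5)  txn=∅  M[L5]=60
step 11: P1: load  L5  ⟶  OS  (L5)  txn=∅  M[L5]=60
step 12: P0: store L1 := 12  ⟶  MI  (L1)  txn=BusRdX  M[L1]=10
step 13: P1: load  L1  ⟶  OS  (L1)  txn=BusRd  M[L1]=10
step 14: P1: store L5 := 10  ⟶  IM  (L5)  txn=BusUpgr+Flush  M[L5]=10
step 15: P0: store L5 := 10  ⟶  MI  (L5)  txn=BusRdX+Flush  M[L5]=10
step 16: P1: load  L4  ⟶  IE  (L4)  txn=BusRd  M[L4]=10
step 17: P0: store L5 := 41  ⟶  MI  (L5)  txn=∅  M[L5]=10
step 18: P0: store L5 := 55  ⟶  MI  (L5)  txn=∅  M[L5]=10
step 19: P0: store L5 := 43  ⟶  MI  (L5)  txn=∅  M[L5]=10
step 20: P0: load  L4  ⟶  SS  (L4)  txn=BusRd  M[L4]=10
step 21: P0: store L3 := 62  ⟶  MI  (L3)  txn=BusRdX  M[L3]=0

memory[L1] = 10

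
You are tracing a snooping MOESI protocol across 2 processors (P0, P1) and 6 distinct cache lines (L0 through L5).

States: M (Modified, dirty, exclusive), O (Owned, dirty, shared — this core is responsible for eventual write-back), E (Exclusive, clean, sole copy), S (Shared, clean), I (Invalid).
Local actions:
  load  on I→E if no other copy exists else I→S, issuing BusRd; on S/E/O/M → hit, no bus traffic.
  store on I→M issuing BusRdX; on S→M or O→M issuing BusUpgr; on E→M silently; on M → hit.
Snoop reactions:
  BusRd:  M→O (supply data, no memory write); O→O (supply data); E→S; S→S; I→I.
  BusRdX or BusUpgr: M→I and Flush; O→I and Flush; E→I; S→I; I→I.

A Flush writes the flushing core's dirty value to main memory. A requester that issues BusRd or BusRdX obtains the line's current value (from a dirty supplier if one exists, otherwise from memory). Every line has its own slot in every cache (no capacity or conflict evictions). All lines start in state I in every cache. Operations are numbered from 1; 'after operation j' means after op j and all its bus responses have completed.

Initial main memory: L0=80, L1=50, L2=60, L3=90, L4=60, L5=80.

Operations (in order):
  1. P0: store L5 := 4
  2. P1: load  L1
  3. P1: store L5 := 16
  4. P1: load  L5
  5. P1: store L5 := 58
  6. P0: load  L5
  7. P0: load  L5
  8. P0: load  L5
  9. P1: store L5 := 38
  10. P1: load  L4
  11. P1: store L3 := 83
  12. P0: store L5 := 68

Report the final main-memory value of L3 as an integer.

[1] P0: store L5 := 4 | P0:M(4), P1:I | bus: BusRdX
[2] P1: load  L1 | P0:I, P1:E(50) | bus: BusRd
[3] P1: store L5 := 16 | P0:I, P1:M(16) | bus: BusRdX,Flush
[4] P1: load  L5 | P0:I, P1:M(16) | bus: none
[5] P1: store L5 := 58 | P0:I, P1:M(58) | bus: none
[6] P0: load  L5 | P0:S(58), P1:O(58) | bus: BusRd
[7] P0: load  L5 | P0:S(58), P1:O(58) | bus: none
[8] P0: load  L5 | P0:S(58), P1:O(58) | bus: none
[9] P1: store L5 := 38 | P0:I, P1:M(38) | bus: BusUpgr
[10] P1: load  L4 | P0:I, P1:E(60) | bus: BusRd
[11] P1: store L3 := 83 | P0:I, P1:M(83) | bus: BusRdX
[12] P0: store L5 := 68 | P0:M(68), P1:I | bus: BusRdX,Flush

memory[L3] = 90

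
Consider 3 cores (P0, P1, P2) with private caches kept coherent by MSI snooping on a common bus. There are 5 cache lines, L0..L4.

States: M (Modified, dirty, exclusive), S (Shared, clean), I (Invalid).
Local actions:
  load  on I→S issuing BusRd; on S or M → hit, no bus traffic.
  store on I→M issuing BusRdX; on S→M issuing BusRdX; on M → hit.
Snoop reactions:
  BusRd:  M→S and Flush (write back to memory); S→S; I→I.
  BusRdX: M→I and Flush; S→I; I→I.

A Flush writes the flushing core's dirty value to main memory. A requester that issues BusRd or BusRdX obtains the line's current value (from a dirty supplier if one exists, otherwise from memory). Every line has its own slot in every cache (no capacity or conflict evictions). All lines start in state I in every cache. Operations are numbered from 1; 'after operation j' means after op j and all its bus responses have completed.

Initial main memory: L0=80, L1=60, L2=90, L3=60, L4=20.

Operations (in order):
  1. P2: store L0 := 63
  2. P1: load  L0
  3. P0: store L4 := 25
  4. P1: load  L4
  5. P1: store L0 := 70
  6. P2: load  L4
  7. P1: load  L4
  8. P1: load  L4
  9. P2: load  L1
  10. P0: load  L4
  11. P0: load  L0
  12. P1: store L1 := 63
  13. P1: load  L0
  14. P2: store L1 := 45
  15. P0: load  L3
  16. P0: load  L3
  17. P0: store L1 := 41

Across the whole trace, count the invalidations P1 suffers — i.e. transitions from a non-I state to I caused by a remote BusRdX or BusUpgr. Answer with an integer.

[1] P2: store L0 := 63 | P0:I, P1:I, P2:M(63) | bus: BusRdX
[2] P1: load  L0 | P0:I, P1:S(63), P2:S(63) | bus: BusRd,Flush
[3] P0: store L4 := 25 | P0:M(25), P1:I, P2:I | bus: BusRdX
[4] P1: load  L4 | P0:S(25), P1:S(25), P2:I | bus: BusRd,Flush
[5] P1: store L0 := 70 | P0:I, P1:M(70), P2:I | bus: BusRdX
[6] P2: load  L4 | P0:S(25), P1:S(25), P2:S(25) | bus: BusRd
[7] P1: load  L4 | P0:S(25), P1:S(25), P2:S(25) | bus: none
[8] P1: load  L4 | P0:S(25), P1:S(25), P2:S(25) | bus: none
[9] P2: load  L1 | P0:I, P1:I, P2:S(60) | bus: BusRd
[10] P0: load  L4 | P0:S(25), P1:S(25), P2:S(25) | bus: none
[11] P0: load  L0 | P0:S(70), P1:S(70), P2:I | bus: BusRd,Flush
[12] P1: store L1 := 63 | P0:I, P1:M(63), P2:I | bus: BusRdX
[13] P1: load  L0 | P0:S(70), P1:S(70), P2:I | bus: none
[14] P2: store L1 := 45 | P0:I, P1:I, P2:M(45) | bus: BusRdX,Flush
[15] P0: load  L3 | P0:S(60), P1:I, P2:I | bus: BusRd
[16] P0: load  L3 | P0:S(60), P1:I, P2:I | bus: none
[17] P0: store L1 := 41 | P0:M(41), P1:I, P2:I | bus: BusRdX,Flush

invalidations = 1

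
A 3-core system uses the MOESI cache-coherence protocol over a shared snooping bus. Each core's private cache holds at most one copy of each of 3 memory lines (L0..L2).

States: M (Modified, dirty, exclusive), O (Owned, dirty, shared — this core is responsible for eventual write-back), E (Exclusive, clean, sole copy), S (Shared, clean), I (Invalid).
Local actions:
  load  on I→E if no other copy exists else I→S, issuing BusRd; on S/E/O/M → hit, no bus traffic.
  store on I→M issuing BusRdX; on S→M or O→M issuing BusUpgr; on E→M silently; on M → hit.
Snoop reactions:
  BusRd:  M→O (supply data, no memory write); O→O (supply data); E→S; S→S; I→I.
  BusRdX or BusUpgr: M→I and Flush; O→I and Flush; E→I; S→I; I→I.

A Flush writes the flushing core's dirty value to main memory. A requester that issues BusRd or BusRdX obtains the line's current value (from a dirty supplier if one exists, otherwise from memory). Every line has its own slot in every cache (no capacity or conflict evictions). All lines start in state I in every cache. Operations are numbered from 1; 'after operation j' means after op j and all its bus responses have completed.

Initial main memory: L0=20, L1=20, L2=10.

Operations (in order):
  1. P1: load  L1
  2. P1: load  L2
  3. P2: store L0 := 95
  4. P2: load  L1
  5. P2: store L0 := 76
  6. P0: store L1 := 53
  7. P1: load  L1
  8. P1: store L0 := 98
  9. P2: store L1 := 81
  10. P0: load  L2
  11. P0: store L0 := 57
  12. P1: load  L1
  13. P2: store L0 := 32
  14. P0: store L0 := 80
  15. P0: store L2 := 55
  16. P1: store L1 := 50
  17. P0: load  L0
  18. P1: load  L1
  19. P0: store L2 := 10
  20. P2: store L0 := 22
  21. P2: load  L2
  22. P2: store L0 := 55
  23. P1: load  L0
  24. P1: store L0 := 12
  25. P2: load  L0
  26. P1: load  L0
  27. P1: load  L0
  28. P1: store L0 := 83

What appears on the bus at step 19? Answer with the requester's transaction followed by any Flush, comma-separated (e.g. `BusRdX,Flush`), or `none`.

bus = none

  op1 P1: load  L1 → I/E/I on L1; bus BusRd; mem=20
  op2 P1: load  L2 → I/E/I on L2; bus BusRd; mem=10
  op3 P2: store L0 := 95 → I/I/M on L0; bus BusRdX; mem=20
  op4 P2: load  L1 → I/S/S on L1; bus BusRd; mem=20
  op5 P2: store L0 := 76 → I/I/M on L0; bus (none); mem=20
  op6 P0: store L1 := 53 → M/I/I on L1; bus BusRdX; mem=20
  op7 P1: load  L1 → O/S/I on L1; bus BusRd; mem=20
  op8 P1: store L0 := 98 → I/M/I on L0; bus BusRdX Flush; mem=76
  op9 P2: store L1 := 81 → I/I/M on L1; bus BusRdX Flush; mem=53
  op10 P0: load  L2 → S/S/I on L2; bus BusRd; mem=10
  op11 P0: store L0 := 57 → M/I/I on L0; bus BusRdX Flush; mem=98
  op12 P1: load  L1 → I/S/O on L1; bus BusRd; mem=53
  op13 P2: store L0 := 32 → I/I/M on L0; bus BusRdX Flush; mem=57
  op14 P0: store L0 := 80 → M/I/I on L0; bus BusRdX Flush; mem=32
  op15 P0: store L2 := 55 → M/I/I on L2; bus BusUpgr; mem=10
  op16 P1: store L1 := 50 → I/M/I on L1; bus BusUpgr Flush; mem=81
  op17 P0: load  L0 → M/I/I on L0; bus (none); mem=32
  op18 P1: load  L1 → I/M/I on L1; bus (none); mem=81
  op19 P0: store L2 := 10 → M/I/I on L2; bus (none); mem=10
  op20 P2: store L0 := 22 → I/I/M on L0; bus BusRdX Flush; mem=80
  op21 P2: load  L2 → O/I/S on L2; bus BusRd; mem=10
  op22 P2: store L0 := 55 → I/I/M on L0; bus (none); mem=80
  op23 P1: load  L0 → I/S/O on L0; bus BusRd; mem=80
  op24 P1: store L0 := 12 → I/M/I on L0; bus BusUpgr Flush; mem=55
  op25 P2: load  L0 → I/O/S on L0; bus BusRd; mem=55
  op26 P1: load  L0 → I/O/S on L0; bus (none); mem=55
  op27 P1: load  L0 → I/O/S on L0; bus (none); mem=55
  op28 P1: store L0 := 83 → I/M/I on L0; bus BusUpgr; mem=55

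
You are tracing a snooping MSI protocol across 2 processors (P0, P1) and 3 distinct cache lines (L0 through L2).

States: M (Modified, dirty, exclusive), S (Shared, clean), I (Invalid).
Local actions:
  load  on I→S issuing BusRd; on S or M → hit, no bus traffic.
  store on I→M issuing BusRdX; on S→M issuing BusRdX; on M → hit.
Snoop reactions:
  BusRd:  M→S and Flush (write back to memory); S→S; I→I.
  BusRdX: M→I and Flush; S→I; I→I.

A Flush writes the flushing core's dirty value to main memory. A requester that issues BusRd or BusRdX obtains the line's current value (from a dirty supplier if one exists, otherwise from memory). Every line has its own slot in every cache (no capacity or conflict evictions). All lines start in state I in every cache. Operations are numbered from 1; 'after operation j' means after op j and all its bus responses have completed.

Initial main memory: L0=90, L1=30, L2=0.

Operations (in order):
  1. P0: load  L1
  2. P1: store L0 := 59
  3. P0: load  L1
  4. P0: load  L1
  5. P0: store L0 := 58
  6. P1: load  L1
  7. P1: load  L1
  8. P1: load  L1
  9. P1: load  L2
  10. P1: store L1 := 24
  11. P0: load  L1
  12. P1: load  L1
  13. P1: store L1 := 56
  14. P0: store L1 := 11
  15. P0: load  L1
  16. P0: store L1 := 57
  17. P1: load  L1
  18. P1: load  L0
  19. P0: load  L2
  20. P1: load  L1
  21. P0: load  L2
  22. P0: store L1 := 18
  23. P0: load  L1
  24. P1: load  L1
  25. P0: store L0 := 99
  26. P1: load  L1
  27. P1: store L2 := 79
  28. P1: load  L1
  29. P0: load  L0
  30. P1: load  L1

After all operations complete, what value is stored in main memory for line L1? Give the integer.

memory[L1] = 18

  op1 P0: load  L1 → S/I on L1; bus BusRd; mem=30
  op2 P1: store L0 := 59 → I/M on L0; bus BusRdX; mem=90
  op3 P0: load  L1 → S/I on L1; bus (none); mem=30
  op4 P0: load  L1 → S/I on L1; bus (none); mem=30
  op5 P0: store L0 := 58 → M/I on L0; bus BusRdX Flush; mem=59
  op6 P1: load  L1 → S/S on L1; bus BusRd; mem=30
  op7 P1: load  L1 → S/S on L1; bus (none); mem=30
  op8 P1: load  L1 → S/S on L1; bus (none); mem=30
  op9 P1: load  L2 → I/S on L2; bus BusRd; mem=0
  op10 P1: store L1 := 24 → I/M on L1; bus BusRdX; mem=30
  op11 P0: load  L1 → S/S on L1; bus BusRd Flush; mem=24
  op12 P1: load  L1 → S/S on L1; bus (none); mem=24
  op13 P1: store L1 := 56 → I/M on L1; bus BusRdX; mem=24
  op14 P0: store L1 := 11 → M/I on L1; bus BusRdX Flush; mem=56
  op15 P0: load  L1 → M/I on L1; bus (none); mem=56
  op16 P0: store L1 := 57 → M/I on L1; bus (none); mem=56
  op17 P1: load  L1 → S/S on L1; bus BusRd Flush; mem=57
  op18 P1: load  L0 → S/S on L0; bus BusRd Flush; mem=58
  op19 P0: load  L2 → S/S on L2; bus BusRd; mem=0
  op20 P1: load  L1 → S/S on L1; bus (none); mem=57
  op21 P0: load  L2 → S/S on L2; bus (none); mem=0
  op22 P0: store L1 := 18 → M/I on L1; bus BusRdX; mem=57
  op23 P0: load  L1 → M/I on L1; bus (none); mem=57
  op24 P1: load  L1 → S/S on L1; bus BusRd Flush; mem=18
  op25 P0: store L0 := 99 → M/I on L0; bus BusRdX; mem=58
  op26 P1: load  L1 → S/S on L1; bus (none); mem=18
  op27 P1: store L2 := 79 → I/M on L2; bus BusRdX; mem=0
  op28 P1: load  L1 → S/S on L1; bus (none); mem=18
  op29 P0: load  L0 → M/I on L0; bus (none); mem=58
  op30 P1: load  L1 → S/S on L1; bus (none); mem=18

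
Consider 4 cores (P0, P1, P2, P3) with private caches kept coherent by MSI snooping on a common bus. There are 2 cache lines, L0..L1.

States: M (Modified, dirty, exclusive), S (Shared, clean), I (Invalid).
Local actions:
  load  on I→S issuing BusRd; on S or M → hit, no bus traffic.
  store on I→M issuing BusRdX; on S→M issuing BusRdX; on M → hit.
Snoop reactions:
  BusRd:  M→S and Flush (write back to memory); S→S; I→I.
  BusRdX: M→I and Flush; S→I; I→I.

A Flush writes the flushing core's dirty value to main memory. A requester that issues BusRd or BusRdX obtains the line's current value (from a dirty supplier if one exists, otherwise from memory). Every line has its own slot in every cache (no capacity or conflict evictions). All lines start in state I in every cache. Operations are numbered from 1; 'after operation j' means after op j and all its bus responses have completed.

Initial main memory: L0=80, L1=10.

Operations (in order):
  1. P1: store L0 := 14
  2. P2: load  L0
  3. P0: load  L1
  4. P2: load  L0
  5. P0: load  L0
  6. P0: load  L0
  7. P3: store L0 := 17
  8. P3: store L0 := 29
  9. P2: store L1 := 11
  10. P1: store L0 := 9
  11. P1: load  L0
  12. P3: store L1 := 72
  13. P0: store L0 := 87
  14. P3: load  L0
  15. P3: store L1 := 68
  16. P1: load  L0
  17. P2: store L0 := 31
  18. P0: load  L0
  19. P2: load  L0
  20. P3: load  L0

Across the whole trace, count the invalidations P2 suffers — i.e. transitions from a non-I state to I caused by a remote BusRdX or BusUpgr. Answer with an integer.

  op1 P1: store L0 := 14 → I/M/I/I on L0; bus BusRdX; mem=80
  op2 P2: load  L0 → I/S/S/I on L0; bus BusRd Flush; mem=14
  op3 P0: load  L1 → S/I/I/I on L1; bus BusRd; mem=10
  op4 P2: load  L0 → I/S/S/I on L0; bus (none); mem=14
  op5 P0: load  L0 → S/S/S/I on L0; bus BusRd; mem=14
  op6 P0: load  L0 → S/S/S/I on L0; bus (none); mem=14
  op7 P3: store L0 := 17 → I/I/I/M on L0; bus BusRdX; mem=14
  op8 P3: store L0 := 29 → I/I/I/M on L0; bus (none); mem=14
  op9 P2: store L1 := 11 → I/I/M/I on L1; bus BusRdX; mem=10
  op10 P1: store L0 := 9 → I/M/I/I on L0; bus BusRdX Flush; mem=29
  op11 P1: load  L0 → I/M/I/I on L0; bus (none); mem=29
  op12 P3: store L1 := 72 → I/I/I/M on L1; bus BusRdX Flush; mem=11
  op13 P0: store L0 := 87 → M/I/I/I on L0; bus BusRdX Flush; mem=9
  op14 P3: load  L0 → S/I/I/S on L0; bus BusRd Flush; mem=87
  op15 P3: store L1 := 68 → I/I/I/M on L1; bus (none); mem=11
  op16 P1: load  L0 → S/S/I/S on L0; bus BusRd; mem=87
  op17 P2: store L0 := 31 → I/I/M/I on L0; bus BusRdX; mem=87
  op18 P0: load  L0 → S/I/S/I on L0; bus BusRd Flush; mem=31
  op19 P2: load  L0 → S/I/S/I on L0; bus (none); mem=31
  op20 P3: load  L0 → S/I/S/S on L0; bus BusRd; mem=31

invalidations = 2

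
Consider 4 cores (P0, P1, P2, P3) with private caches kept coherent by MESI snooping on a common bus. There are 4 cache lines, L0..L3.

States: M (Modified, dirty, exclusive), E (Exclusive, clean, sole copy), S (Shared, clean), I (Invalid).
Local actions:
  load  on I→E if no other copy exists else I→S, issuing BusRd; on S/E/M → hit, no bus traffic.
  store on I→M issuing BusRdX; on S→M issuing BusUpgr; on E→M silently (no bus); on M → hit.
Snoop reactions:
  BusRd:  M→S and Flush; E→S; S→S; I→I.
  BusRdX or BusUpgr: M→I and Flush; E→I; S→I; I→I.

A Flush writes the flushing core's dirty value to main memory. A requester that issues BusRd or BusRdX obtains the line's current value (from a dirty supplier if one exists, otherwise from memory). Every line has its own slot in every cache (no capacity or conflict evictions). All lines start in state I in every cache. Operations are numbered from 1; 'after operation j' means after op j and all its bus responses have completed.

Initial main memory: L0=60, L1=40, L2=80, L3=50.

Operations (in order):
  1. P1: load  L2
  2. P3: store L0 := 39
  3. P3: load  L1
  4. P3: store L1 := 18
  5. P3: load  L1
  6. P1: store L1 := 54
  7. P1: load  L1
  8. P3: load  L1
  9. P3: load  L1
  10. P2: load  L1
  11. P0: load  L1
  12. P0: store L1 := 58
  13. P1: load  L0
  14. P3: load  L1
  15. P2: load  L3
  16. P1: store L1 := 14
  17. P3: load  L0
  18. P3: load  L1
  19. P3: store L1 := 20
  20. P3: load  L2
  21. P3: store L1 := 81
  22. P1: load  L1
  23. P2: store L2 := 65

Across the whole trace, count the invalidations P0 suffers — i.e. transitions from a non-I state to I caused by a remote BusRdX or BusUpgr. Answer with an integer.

invalidations = 1

step 1: P1: load  L2  ⟶  IEII  (L2)  txn=BusRd  M[L2]=80
step 2: P3: store L0 := 39  ⟶  IIIM  (L0)  txn=BusRdX  M[L0]=60
step 3: P3: load  L1  ⟶  IIIE  (L1)  txn=BusRd  M[L1]=40
step 4: P3: store L1 := 18  ⟶  IIIM  (L1)  txn=∅  M[L1]=40
step 5: P3: load  L1  ⟶  IIIM  (L1)  txn=∅  M[L1]=40
step 6: P1: store L1 := 54  ⟶  IMII  (L1)  txn=BusRdX+Flush  M[L1]=18
step 7: P1: load  L1  ⟶  IMII  (L1)  txn=∅  M[L1]=18
step 8: P3: load  L1  ⟶  ISIS  (L1)  txn=BusRd+Flush  M[L1]=54
step 9: P3: load  L1  ⟶  ISIS  (L1)  txn=∅  M[L1]=54
step 10: P2: load  L1  ⟶  ISSS  (L1)  txn=BusRd  M[L1]=54
step 11: P0: load  L1  ⟶  SSSS  (L1)  txn=BusRd  M[L1]=54
step 12: P0: store L1 := 58  ⟶  MIII  (L1)  txn=BusUpgr  M[L1]=54
step 13: P1: load  L0  ⟶  ISIS  (L0)  txn=BusRd+Flush  M[L0]=39
step 14: P3: load  L1  ⟶  SIIS  (L1)  txn=BusRd+Flush  M[L1]=58
step 15: P2: load  L3  ⟶  IIEI  (L3)  txn=BusRd  M[L3]=50
step 16: P1: store L1 := 14  ⟶  IMII  (L1)  txn=BusRdX  M[L1]=58
step 17: P3: load  L0  ⟶  ISIS  (L0)  txn=∅  M[L0]=39
step 18: P3: load  L1  ⟶  ISIS  (L1)  txn=BusRd+Flush  M[L1]=14
step 19: P3: store L1 := 20  ⟶  IIIM  (L1)  txn=BusUpgr  M[L1]=14
step 20: P3: load  L2  ⟶  ISIS  (L2)  txn=BusRd  M[L2]=80
step 21: P3: store L1 := 81  ⟶  IIIM  (L1)  txn=∅  M[L1]=14
step 22: P1: load  L1  ⟶  ISIS  (L1)  txn=BusRd+Flush  M[L1]=81
step 23: P2: store L2 := 65  ⟶  IIMI  (L2)  txn=BusRdX  M[L2]=80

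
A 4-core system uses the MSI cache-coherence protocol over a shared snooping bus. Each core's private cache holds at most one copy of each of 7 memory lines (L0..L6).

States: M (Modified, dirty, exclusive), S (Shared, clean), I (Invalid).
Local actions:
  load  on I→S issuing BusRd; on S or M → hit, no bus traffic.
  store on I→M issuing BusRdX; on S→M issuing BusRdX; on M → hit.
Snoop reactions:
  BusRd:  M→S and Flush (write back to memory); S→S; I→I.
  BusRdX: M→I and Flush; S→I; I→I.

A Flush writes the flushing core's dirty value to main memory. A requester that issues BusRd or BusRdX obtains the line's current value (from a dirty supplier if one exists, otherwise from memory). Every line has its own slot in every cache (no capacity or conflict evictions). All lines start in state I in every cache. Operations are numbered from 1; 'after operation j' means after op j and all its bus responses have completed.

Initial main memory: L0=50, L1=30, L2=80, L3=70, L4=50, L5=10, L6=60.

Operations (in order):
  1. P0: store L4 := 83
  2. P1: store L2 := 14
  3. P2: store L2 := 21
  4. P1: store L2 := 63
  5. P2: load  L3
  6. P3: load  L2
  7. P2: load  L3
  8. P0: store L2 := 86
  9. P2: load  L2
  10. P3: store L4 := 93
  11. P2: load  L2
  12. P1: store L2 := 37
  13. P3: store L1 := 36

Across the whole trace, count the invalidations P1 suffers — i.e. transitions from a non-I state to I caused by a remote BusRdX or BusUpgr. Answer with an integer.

  op1 P0: store L4 := 83 → M/I/I/I on L4; bus BusRdX; mem=50
  op2 P1: store L2 := 14 → I/M/I/I on L2; bus BusRdX; mem=80
  op3 P2: store L2 := 21 → I/I/M/I on L2; bus BusRdX Flush; mem=14
  op4 P1: store L2 := 63 → I/M/I/I on L2; bus BusRdX Flush; mem=21
  op5 P2: load  L3 → I/I/S/I on L3; bus BusRd; mem=70
  op6 P3: load  L2 → I/S/I/S on L2; bus BusRd Flush; mem=63
  op7 P2: load  L3 → I/I/S/I on L3; bus (none); mem=70
  op8 P0: store L2 := 86 → M/I/I/I on L2; bus BusRdX; mem=63
  op9 P2: load  L2 → S/I/S/I on L2; bus BusRd Flush; mem=86
  op10 P3: store L4 := 93 → I/I/I/M on L4; bus BusRdX Flush; mem=83
  op11 P2: load  L2 → S/I/S/I on L2; bus (none); mem=86
  op12 P1: store L2 := 37 → I/M/I/I on L2; bus BusRdX; mem=86
  op13 P3: store L1 := 36 → I/I/I/M on L1; bus BusRdX; mem=30

invalidations = 2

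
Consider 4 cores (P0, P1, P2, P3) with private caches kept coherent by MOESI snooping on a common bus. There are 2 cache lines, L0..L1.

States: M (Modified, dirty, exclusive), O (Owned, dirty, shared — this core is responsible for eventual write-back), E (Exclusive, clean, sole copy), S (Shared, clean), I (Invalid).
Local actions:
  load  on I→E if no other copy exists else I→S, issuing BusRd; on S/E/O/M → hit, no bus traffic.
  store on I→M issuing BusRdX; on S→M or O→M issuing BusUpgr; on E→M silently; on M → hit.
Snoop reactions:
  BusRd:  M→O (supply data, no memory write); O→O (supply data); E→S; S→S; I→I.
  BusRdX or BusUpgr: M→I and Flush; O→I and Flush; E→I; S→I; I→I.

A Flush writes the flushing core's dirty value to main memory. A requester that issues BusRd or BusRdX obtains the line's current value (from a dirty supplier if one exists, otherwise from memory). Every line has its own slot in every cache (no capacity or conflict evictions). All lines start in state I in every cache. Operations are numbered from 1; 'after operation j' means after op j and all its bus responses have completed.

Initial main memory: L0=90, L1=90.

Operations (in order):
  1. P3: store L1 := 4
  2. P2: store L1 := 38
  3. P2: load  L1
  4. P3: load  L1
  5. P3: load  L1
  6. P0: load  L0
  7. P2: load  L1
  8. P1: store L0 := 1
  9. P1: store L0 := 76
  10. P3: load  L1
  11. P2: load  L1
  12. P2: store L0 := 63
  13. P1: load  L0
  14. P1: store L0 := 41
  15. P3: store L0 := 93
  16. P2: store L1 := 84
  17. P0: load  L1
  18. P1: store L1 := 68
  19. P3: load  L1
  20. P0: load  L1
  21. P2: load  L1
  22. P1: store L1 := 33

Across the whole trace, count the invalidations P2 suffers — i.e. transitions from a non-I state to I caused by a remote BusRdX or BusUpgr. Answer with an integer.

invalidations = 3

step 1: P3: store L1 := 4  ⟶  IIIM  (L1)  txn=BusRdX  M[L1]=90
step 2: P2: store L1 := 38  ⟶  IIMI  (L1)  txn=BusRdX+Flush  M[L1]=4
step 3: P2: load  L1  ⟶  IIMI  (L1)  txn=∅  M[L1]=4
step 4: P3: load  L1  ⟶  IIOS  (L1)  txn=BusRd  M[L1]=4
step 5: P3: load  L1  ⟶  IIOS  (L1)  txn=∅  M[L1]=4
step 6: P0: load  L0  ⟶  EIII  (L0)  txn=BusRd  M[L0]=90
step 7: P2: load  L1  ⟶  IIOS  (L1)  txn=∅  M[L1]=4
step 8: P1: store L0 := 1  ⟶  IMII  (L0)  txn=BusRdX  M[L0]=90
step 9: P1: store L0 := 76  ⟶  IMII  (L0)  txn=∅  M[L0]=90
step 10: P3: load  L1  ⟶  IIOS  (L1)  txn=∅  M[L1]=4
step 11: P2: load  L1  ⟶  IIOS  (L1)  txn=∅  M[L1]=4
step 12: P2: store L0 := 63  ⟶  IIMI  (L0)  txn=BusRdX+Flush  M[L0]=76
step 13: P1: load  L0  ⟶  ISOI  (L0)  txn=BusRd  M[L0]=76
step 14: P1: store L0 := 41  ⟶  IMII  (L0)  txn=BusUpgr+Flush  M[L0]=63
step 15: P3: store L0 := 93  ⟶  IIIM  (L0)  txn=BusRdX+Flush  M[L0]=41
step 16: P2: store L1 := 84  ⟶  IIMI  (L1)  txn=BusUpgr  M[L1]=4
step 17: P0: load  L1  ⟶  SIOI  (L1)  txn=BusRd  M[L1]=4
step 18: P1: store L1 := 68  ⟶  IMII  (L1)  txn=BusRdX+Flush  M[L1]=84
step 19: P3: load  L1  ⟶  IOIS  (L1)  txn=BusRd  M[L1]=84
step 20: P0: load  L1  ⟶  SOIS  (L1)  txn=BusRd  M[L1]=84
step 21: P2: load  L1  ⟶  SOSS  (L1)  txn=BusRd  M[L1]=84
step 22: P1: store L1 := 33  ⟶  IMII  (L1)  txn=BusUpgr  M[L1]=84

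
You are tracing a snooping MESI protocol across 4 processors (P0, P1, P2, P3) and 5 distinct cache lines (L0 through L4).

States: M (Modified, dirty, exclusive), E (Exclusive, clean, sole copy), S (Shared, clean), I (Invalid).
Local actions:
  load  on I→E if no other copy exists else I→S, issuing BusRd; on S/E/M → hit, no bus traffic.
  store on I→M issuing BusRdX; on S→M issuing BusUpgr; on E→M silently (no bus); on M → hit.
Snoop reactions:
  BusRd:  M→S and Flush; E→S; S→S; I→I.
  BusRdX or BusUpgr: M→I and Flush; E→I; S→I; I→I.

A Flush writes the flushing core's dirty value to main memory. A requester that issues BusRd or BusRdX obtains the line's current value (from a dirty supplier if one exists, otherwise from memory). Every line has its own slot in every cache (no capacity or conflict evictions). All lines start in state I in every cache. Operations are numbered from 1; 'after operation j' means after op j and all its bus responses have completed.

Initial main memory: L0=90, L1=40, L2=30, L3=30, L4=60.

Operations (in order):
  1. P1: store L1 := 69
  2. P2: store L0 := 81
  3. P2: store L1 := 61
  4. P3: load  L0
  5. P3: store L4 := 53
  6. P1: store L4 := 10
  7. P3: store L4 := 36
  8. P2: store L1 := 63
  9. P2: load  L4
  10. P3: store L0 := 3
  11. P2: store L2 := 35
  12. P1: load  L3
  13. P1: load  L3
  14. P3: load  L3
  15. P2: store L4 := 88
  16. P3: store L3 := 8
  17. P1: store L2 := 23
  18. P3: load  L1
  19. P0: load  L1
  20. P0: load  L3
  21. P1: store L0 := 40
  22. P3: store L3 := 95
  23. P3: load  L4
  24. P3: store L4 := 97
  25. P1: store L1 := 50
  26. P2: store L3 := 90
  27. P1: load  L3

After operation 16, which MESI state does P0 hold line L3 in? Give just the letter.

state = I

step 1: P1: store L1 := 69  ⟶  IMII  (L1)  txn=BusRdX  M[L1]=40
step 2: P2: store L0 := 81  ⟶  IIMI  (L0)  txn=BusRdX  M[L0]=90
step 3: P2: store L1 := 61  ⟶  IIMI  (L1)  txn=BusRdX+Flush  M[L1]=69
step 4: P3: load  L0  ⟶  IISS  (L0)  txn=BusRd+Flush  M[L0]=81
step 5: P3: store L4 := 53  ⟶  IIIM  (L4)  txn=BusRdX  M[L4]=60
step 6: P1: store L4 := 10  ⟶  IMII  (L4)  txn=BusRdX+Flush  M[L4]=53
step 7: P3: store L4 := 36  ⟶  IIIM  (L4)  txn=BusRdX+Flush  M[L4]=10
step 8: P2: store L1 := 63  ⟶  IIMI  (L1)  txn=∅  M[L1]=69
step 9: P2: load  L4  ⟶  IISS  (L4)  txn=BusRd+Flush  M[L4]=36
step 10: P3: store L0 := 3  ⟶  IIIM  (L0)  txn=BusUpgr  M[L0]=81
step 11: P2: store L2 := 35  ⟶  IIMI  (L2)  txn=BusRdX  M[L2]=30
step 12: P1: load  L3  ⟶  IEII  (L3)  txn=BusRd  M[L3]=30
step 13: P1: load  L3  ⟶  IEII  (L3)  txn=∅  M[L3]=30
step 14: P3: load  L3  ⟶  ISIS  (L3)  txn=BusRd  M[L3]=30
step 15: P2: store L4 := 88  ⟶  IIMI  (L4)  txn=BusUpgr  M[L4]=36
step 16: P3: store L3 := 8  ⟶  IIIM  (L3)  txn=BusUpgr  M[L3]=30
step 17: P1: store L2 := 23  ⟶  IMII  (L2)  txn=BusRdX+Flush  M[L2]=35
step 18: P3: load  L1  ⟶  IISS  (L1)  txn=BusRd+Flush  M[L1]=63
step 19: P0: load  L1  ⟶  SISS  (L1)  txn=BusRd  M[L1]=63
step 20: P0: load  L3  ⟶  SIIS  (L3)  txn=BusRd+Flush  M[L3]=8
step 21: P1: store L0 := 40  ⟶  IMII  (L0)  txn=BusRdX+Flush  M[L0]=3
step 22: P3: store L3 := 95  ⟶  IIIM  (L3)  txn=BusUpgr  M[L3]=8
step 23: P3: load  L4  ⟶  IISS  (L4)  txn=BusRd+Flush  M[L4]=88
step 24: P3: store L4 := 97  ⟶  IIIM  (L4)  txn=BusUpgr  M[L4]=88
step 25: P1: store L1 := 50  ⟶  IMII  (L1)  txn=BusRdX  M[L1]=63
step 26: P2: store L3 := 90  ⟶  IIMI  (L3)  txn=BusRdX+Flush  M[L3]=95
step 27: P1: load  L3  ⟶  ISSI  (L3)  txn=BusRd+Flush  M[L3]=90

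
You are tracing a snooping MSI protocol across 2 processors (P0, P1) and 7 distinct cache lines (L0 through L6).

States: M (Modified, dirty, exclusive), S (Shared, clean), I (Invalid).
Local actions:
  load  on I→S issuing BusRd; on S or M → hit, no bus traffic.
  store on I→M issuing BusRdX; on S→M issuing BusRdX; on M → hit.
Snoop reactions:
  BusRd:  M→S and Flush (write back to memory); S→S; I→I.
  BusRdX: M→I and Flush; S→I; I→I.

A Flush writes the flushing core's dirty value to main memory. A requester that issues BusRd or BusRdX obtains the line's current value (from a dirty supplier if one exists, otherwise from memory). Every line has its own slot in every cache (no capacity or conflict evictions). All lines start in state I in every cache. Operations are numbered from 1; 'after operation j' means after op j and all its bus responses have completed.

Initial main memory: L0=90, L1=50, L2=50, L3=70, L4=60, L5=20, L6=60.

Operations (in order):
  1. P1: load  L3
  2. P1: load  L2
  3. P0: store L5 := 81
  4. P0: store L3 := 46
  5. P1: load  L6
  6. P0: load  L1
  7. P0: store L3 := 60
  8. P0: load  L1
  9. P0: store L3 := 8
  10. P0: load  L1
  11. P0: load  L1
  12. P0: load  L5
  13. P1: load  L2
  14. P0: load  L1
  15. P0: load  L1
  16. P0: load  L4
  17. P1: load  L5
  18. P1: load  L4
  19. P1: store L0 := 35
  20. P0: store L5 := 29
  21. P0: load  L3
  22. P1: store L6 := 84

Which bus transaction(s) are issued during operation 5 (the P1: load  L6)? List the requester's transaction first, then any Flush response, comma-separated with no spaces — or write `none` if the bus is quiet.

bus = BusRd

1. P1: load  L3  bus=[BusRd]  L3: P0=I P1=S  mem[L3]=70
2. P1: load  L2  bus=[BusRd]  L2: P0=I P1=S  mem[L2]=50
3. P0: store L5 := 81  bus=[BusRdX]  L5: P0=M P1=I  mem[L5]=20
4. P0: store L3 := 46  bus=[BusRdX]  L3: P0=M P1=I  mem[L3]=70
5. P1: load  L6  bus=[BusRd]  L6: P0=I P1=S  mem[L6]=60
6. P0: load  L1  bus=[BusRd]  L1: P0=S P1=I  mem[L1]=50
7. P0: store L3 := 60  bus=[-]  L3: P0=M P1=I  mem[L3]=70
8. P0: load  L1  bus=[-]  L1: P0=S P1=I  mem[L1]=50
9. P0: store L3 := 8  bus=[-]  L3: P0=M P1=I  mem[L3]=70
10. P0: load  L1  bus=[-]  L1: P0=S P1=I  mem[L1]=50
11. P0: load  L1  bus=[-]  L1: P0=S P1=I  mem[L1]=50
12. P0: load  L5  bus=[-]  L5: P0=M P1=I  mem[L5]=20
13. P1: load  L2  bus=[-]  L2: P0=I P1=S  mem[L2]=50
14. P0: load  L1  bus=[-]  L1: P0=S P1=I  mem[L1]=50
15. P0: load  L1  bus=[-]  L1: P0=S P1=I  mem[L1]=50
16. P0: load  L4  bus=[BusRd]  L4: P0=S P1=I  mem[L4]=60
17. P1: load  L5  bus=[BusRd,Flush]  L5: P0=S P1=S  mem[L5]=81
18. P1: load  L4  bus=[BusRd]  L4: P0=S P1=S  mem[L4]=60
19. P1: store L0 := 35  bus=[BusRdX]  L0: P0=I P1=M  mem[L0]=90
20. P0: store L5 := 29  bus=[BusRdX]  L5: P0=M P1=I  mem[L5]=81
21. P0: load  L3  bus=[-]  L3: P0=M P1=I  mem[L3]=70
22. P1: store L6 := 84  bus=[BusRdX]  L6: P0=I P1=M  mem[L6]=60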